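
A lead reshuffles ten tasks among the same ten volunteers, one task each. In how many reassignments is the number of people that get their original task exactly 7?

240

Pick the 7 fixed positions: C(10,7) = 120 ways.
The remaining 3 must be deranged: !3 = 2.
Total: 120 × 2 = 240.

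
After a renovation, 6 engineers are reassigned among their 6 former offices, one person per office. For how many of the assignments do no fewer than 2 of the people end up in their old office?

191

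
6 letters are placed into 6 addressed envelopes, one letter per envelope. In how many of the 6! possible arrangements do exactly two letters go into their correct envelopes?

Choose which 2 of the 6 are fixed: C(6,2) = 15.
The other 4 form a derangement: !4 = 9.
Total: 15 × 9 = 135.

135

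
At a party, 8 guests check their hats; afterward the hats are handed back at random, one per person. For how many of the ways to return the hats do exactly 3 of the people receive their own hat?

Choose which 3 of the 8 are fixed: C(8,3) = 56.
The remaining 5 must be deranged: !5 = 44.
Total: 56 × 44 = 2464.

2464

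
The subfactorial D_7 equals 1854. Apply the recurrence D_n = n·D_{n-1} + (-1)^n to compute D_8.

14833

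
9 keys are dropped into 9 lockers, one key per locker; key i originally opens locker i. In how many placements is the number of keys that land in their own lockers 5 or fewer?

362675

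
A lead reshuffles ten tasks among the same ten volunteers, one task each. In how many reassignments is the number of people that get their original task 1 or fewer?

Sum C(10,i)·!(10-i) for i = 0..1:
  i=0: C(10,0)·!10 = 1·1334961 = 1334961
  i=1: C(10,1)·!9 = 10·133496 = 1334960
Total = 2669921.

2669921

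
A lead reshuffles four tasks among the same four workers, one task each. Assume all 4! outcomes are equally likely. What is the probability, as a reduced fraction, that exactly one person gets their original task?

1/3

Favorable outcomes: C(4,1)·!3 = 4·2 = 8.
Total outcomes: 4! = 24.
Probability = 8/24 = 1/3.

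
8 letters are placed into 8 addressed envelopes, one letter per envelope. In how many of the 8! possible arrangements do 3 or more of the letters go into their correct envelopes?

Sum C(8,i)·!(8-i) for i = 3..8:
  i=3: C(8,3)·!5 = 56·44 = 2464
  i=4: C(8,4)·!4 = 70·9 = 630
  i=5: C(8,5)·!3 = 56·2 = 112
  i=6: C(8,6)·!2 = 28·1 = 28
  i=7: C(8,7)·!1 = 8·0 = 0
  i=8: C(8,8)·!0 = 1·1 = 1
Total = 3235.

3235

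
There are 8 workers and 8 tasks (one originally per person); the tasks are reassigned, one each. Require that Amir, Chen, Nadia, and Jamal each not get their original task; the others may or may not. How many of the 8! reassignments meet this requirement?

24024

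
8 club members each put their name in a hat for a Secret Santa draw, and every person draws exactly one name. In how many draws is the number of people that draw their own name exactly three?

Pick the 3 fixed positions: C(8,3) = 56 ways.
The other 5 form a derangement: !5 = 44.
Total: 56 × 44 = 2464.

2464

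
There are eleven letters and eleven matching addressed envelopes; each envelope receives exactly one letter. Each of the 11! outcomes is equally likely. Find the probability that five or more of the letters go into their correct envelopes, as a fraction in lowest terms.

73057/19958400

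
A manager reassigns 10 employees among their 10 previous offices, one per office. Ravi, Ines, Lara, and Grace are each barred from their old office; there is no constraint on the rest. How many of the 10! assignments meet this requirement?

Inclusion-exclusion on the 4 forbidden self-matches:
Σ_{j=0}^{4} (-1)^j C(4,j)(10-j)!
= C(4,0)·10! - C(4,1)·9! + C(4,2)·8! - C(4,3)·7! + C(4,4)·6!
= 3628800 - 1451520 + 241920 - 20160 + 720
= 2399760

2399760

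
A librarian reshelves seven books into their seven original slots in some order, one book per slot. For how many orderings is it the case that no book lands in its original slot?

1854

The subfactorial !7 = [7!/e] (nearest integer).
7! = 5040, and 5040/e ≈ 1854.11, so !7 = 1854.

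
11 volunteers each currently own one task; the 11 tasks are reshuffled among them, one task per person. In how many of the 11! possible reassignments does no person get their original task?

14684570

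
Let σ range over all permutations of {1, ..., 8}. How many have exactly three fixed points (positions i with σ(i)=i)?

2464

Pick the 3 fixed positions: C(8,3) = 56 ways.
The other 5 form a derangement: !5 = 44.
Total: 56 × 44 = 2464.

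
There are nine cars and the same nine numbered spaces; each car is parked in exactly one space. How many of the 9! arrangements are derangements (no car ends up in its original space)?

133496

Recurrence: !9 = 9·!8 + (-1)^9.
!9 = 9·14833 - 1 = 133496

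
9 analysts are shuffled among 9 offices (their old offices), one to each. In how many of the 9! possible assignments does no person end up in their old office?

Use !n = n·!(n-1) + (-1)^n.
!9 = 9·14833 - 1 = 133496

133496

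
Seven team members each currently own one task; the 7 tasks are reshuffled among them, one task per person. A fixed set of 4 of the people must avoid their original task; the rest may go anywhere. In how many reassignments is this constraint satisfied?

Inclusion-exclusion on the 4 forbidden self-matches:
Σ_{j=0}^{4} (-1)^j C(4,j)(7-j)!
= C(4,0)·7! - C(4,1)·6! + C(4,2)·5! - C(4,3)·4! + C(4,4)·3!
= 5040 - 2880 + 720 - 96 + 6
= 2790

2790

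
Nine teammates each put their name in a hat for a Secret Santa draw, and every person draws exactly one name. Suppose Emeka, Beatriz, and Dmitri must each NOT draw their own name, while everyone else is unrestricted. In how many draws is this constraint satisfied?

256320

Let A_j be the event that the j-th constrained one is fixed. By inclusion-exclusion over the 3 events:
Σ_{j=0}^{3} (-1)^j C(3,j)(9-j)!
= C(3,0)·9! - C(3,1)·8! + C(3,2)·7! - C(3,3)·6!
= 362880 - 120960 + 15120 - 720
= 256320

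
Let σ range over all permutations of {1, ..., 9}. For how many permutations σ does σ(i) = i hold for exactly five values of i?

Choose which 5 of the 9 are fixed: C(9,5) = 126.
The other 4 form a derangement: !4 = 9.
Total: 126 × 9 = 1134.

1134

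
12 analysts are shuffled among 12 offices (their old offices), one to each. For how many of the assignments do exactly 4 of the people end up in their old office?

Choose which 4 of the 12 are fixed: C(12,4) = 495.
The other 8 form a derangement: !8 = 14833.
Total: 495 × 14833 = 7342335.

7342335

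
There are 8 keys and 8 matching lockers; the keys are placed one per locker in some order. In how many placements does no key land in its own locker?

!8 is the nearest integer to 8!/e.
8! = 40320, and 40320/e ≈ 14832.90, so !8 = 14833.

14833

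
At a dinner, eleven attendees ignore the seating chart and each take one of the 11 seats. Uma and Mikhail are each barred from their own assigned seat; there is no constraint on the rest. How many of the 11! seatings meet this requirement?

Inclusion-exclusion on the 2 forbidden self-matches:
Σ_{j=0}^{2} (-1)^j C(2,j)(11-j)!
= C(2,0)·11! - C(2,1)·10! + C(2,2)·9!
= 39916800 - 7257600 + 362880
= 33022080

33022080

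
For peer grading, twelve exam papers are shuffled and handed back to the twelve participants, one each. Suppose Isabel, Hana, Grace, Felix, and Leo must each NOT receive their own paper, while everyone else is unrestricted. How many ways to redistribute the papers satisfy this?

312273360

Let A_j be the event that the j-th constrained one is fixed. By inclusion-exclusion over the 5 events:
Σ_{j=0}^{5} (-1)^j C(5,j)(12-j)!
= C(5,0)·12! - C(5,1)·11! + C(5,2)·10! - C(5,3)·9! + C(5,4)·8! - C(5,5)·7!
= 479001600 - 199584000 + 36288000 - 3628800 + 201600 - 5040
= 312273360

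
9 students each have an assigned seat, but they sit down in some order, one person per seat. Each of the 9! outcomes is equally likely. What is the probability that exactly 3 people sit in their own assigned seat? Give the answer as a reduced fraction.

53/864

Favorable outcomes: C(9,3)·!6 = 84·265 = 22260.
Total outcomes: 9! = 362880.
Probability = 22260/362880 = 53/864.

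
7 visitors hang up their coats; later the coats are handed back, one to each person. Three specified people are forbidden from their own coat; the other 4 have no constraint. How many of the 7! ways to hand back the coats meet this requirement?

3216

Inclusion-exclusion on the 3 forbidden self-matches:
Σ_{j=0}^{3} (-1)^j C(3,j)(7-j)!
= C(3,0)·7! - C(3,1)·6! + C(3,2)·5! - C(3,3)·4!
= 5040 - 2160 + 360 - 24
= 3216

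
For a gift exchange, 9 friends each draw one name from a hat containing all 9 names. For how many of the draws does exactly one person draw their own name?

133497

Choose which one of the 9 is fixed: C(9,1) = 9.
The other 8 form a derangement: !8 = 14833.
Total: 9 × 14833 = 133497.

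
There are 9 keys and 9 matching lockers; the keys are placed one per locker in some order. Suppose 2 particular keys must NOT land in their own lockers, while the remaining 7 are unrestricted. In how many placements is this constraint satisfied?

287280

Let A_j be the event that the j-th constrained one is fixed. By inclusion-exclusion over the 2 events:
Σ_{j=0}^{2} (-1)^j C(2,j)(9-j)!
= C(2,0)·9! - C(2,1)·8! + C(2,2)·7!
= 362880 - 80640 + 5040
= 287280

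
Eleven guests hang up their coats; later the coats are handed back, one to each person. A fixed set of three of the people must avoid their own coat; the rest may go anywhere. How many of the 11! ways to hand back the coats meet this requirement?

Let A_j be the event that the j-th constrained one is fixed. By inclusion-exclusion over the 3 events:
Σ_{j=0}^{3} (-1)^j C(3,j)(11-j)!
= C(3,0)·11! - C(3,1)·10! + C(3,2)·9! - C(3,3)·8!
= 39916800 - 10886400 + 1088640 - 40320
= 30078720

30078720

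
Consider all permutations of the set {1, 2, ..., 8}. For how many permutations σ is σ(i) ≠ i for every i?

Use !n = n·!(n-1) + (-1)^n.
!8 = 8·1854 + 1 = 14833

14833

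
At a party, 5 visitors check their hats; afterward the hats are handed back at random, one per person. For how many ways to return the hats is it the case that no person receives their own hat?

44

!5 = 5! · Σ_{k=0}^{5} (-1)^k/k!
= 5! - 5!/1! + 5!/2! - 5!/3! + 5!/4! - 5!/5!
= 120 - 120 + 60 - 20 + 5 - 1
= 44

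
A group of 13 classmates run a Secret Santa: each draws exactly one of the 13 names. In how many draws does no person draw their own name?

2290792932

Recurrence: !13 = 12·(!12 + !11).
!13 = 12·(176214841 + 14684570) = 12·190899411 = 2290792932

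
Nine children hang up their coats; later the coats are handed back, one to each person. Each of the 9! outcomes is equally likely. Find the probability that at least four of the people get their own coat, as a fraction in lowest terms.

6883/362880

Favorable outcomes: Σ_{i≥4} C(9,i)·!(9-i) = 126·44 + 126·9 + 84·2 + 36·1 + 9·0 + 1·1 = 6883.
Total outcomes: 9! = 362880.
Probability = 6883/362880 = 6883/362880.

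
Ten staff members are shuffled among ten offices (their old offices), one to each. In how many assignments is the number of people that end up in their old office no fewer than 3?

# with exactly i fixed is C(10,i)·!(10-i); sum over i=3..10:
  i=3: C(10,3)·!7 = 120·1854 = 222480
  i=4: C(10,4)·!6 = 210·265 = 55650
  i=5: C(10,5)·!5 = 252·44 = 11088
  i=6: C(10,6)·!4 = 210·9 = 1890
  i=7: C(10,7)·!3 = 120·2 = 240
  i=8: C(10,8)·!2 = 45·1 = 45
  i=9: C(10,9)·!1 = 10·0 = 0
  i=10: C(10,10)·!0 = 1·1 = 1
Total = 291394.

291394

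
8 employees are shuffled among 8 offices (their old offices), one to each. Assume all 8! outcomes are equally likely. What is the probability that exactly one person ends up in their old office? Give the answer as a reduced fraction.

103/280

Favorable outcomes: C(8,1)·!7 = 8·1854 = 14832.
Total outcomes: 8! = 40320.
Probability = 14832/40320 = 103/280.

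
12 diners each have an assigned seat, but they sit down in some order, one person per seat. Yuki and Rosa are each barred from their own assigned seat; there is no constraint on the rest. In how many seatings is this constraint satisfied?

402796800

Inclusion-exclusion on the 2 forbidden self-matches:
Σ_{j=0}^{2} (-1)^j C(2,j)(12-j)!
= C(2,0)·12! - C(2,1)·11! + C(2,2)·10!
= 479001600 - 79833600 + 3628800
= 402796800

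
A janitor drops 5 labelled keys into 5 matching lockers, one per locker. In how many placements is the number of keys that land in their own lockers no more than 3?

119

# with exactly i fixed is C(5,i)·!(5-i); sum over i=0..3:
  i=0: C(5,0)·!5 = 1·44 = 44
  i=1: C(5,1)·!4 = 5·9 = 45
  i=2: C(5,2)·!3 = 10·2 = 20
  i=3: C(5,3)·!2 = 10·1 = 10
Total = 119.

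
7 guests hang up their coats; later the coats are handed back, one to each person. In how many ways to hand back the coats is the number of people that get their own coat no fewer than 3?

Sum C(7,i)·!(7-i) for i = 3..7:
  i=3: C(7,3)·!4 = 35·9 = 315
  i=4: C(7,4)·!3 = 35·2 = 70
  i=5: C(7,5)·!2 = 21·1 = 21
  i=6: C(7,6)·!1 = 7·0 = 0
  i=7: C(7,7)·!0 = 1·1 = 1
Total = 407.

407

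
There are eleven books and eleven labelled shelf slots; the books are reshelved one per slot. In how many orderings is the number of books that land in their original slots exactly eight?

330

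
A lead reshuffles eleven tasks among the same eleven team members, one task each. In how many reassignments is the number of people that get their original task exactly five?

122430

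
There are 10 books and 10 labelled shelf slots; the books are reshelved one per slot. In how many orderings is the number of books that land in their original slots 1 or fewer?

# with exactly i fixed is C(10,i)·!(10-i); sum over i=0..1:
  i=0: C(10,0)·!10 = 1·1334961 = 1334961
  i=1: C(10,1)·!9 = 10·133496 = 1334960
Total = 2669921.

2669921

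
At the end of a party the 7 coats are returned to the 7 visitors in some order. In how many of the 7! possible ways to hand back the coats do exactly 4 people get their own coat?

70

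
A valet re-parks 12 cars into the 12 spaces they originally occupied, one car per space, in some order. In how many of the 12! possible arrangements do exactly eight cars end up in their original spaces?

Choose which 8 of the 12 are fixed: C(12,8) = 495.
The remaining 4 must be deranged: !4 = 9.
Total: 495 × 9 = 4455.

4455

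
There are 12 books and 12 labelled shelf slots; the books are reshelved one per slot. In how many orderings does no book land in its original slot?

176214841

!12 is the nearest integer to 12!/e.
12! = 479001600, and 479001600/e ≈ 176214840.93, so !12 = 176214841.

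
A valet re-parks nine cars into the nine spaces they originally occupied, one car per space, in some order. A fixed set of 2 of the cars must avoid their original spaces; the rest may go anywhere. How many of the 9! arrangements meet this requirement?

287280

Let A_j be the event that the j-th constrained one is fixed. By inclusion-exclusion over the 2 events:
Σ_{j=0}^{2} (-1)^j C(2,j)(9-j)!
= C(2,0)·9! - C(2,1)·8! + C(2,2)·7!
= 362880 - 80640 + 5040
= 287280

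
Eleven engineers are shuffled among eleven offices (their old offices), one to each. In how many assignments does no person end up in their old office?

14684570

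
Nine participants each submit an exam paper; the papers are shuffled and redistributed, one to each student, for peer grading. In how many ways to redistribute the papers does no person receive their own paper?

The subfactorial !9 = [9!/e] (nearest integer).
9! = 362880, and 362880/e ≈ 133496.09, so !9 = 133496.

133496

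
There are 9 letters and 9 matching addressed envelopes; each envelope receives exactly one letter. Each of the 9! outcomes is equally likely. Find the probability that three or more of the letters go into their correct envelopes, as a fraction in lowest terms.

29143/362880

Favorable outcomes: Σ_{i≥3} C(9,i)·!(9-i) = 84·265 + 126·44 + 126·9 + 84·2 + 36·1 + 9·0 + 1·1 = 29143.
Total outcomes: 9! = 362880.
Probability = 29143/362880 = 29143/362880.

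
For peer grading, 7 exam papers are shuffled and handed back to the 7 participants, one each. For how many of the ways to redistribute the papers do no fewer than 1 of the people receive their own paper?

3186

# with exactly i fixed is C(7,i)·!(7-i); sum over i=1..7:
  i=1: C(7,1)·!6 = 7·265 = 1855
  i=2: C(7,2)·!5 = 21·44 = 924
  i=3: C(7,3)·!4 = 35·9 = 315
  i=4: C(7,4)·!3 = 35·2 = 70
  i=5: C(7,5)·!2 = 21·1 = 21
  i=6: C(7,6)·!1 = 7·0 = 0
  i=7: C(7,7)·!0 = 1·1 = 1
Total = 3186.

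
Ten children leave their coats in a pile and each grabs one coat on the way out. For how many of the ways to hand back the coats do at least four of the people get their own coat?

Sum C(10,i)·!(10-i) for i = 4..10:
  i=4: C(10,4)·!6 = 210·265 = 55650
  i=5: C(10,5)·!5 = 252·44 = 11088
  i=6: C(10,6)·!4 = 210·9 = 1890
  i=7: C(10,7)·!3 = 120·2 = 240
  i=8: C(10,8)·!2 = 45·1 = 45
  i=9: C(10,9)·!1 = 10·0 = 0
  i=10: C(10,10)·!0 = 1·1 = 1
Total = 68914.

68914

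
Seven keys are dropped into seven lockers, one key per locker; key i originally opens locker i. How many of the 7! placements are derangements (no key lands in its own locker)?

1854

The subfactorial !7 = [7!/e] (nearest integer).
7! = 5040, and 5040/e ≈ 1854.11, so !7 = 1854.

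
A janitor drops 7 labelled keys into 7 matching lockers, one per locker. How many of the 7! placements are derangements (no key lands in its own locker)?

1854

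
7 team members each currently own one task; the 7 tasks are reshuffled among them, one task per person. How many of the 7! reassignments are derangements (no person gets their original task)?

By inclusion-exclusion, !7 = Σ (-1)^k · 7!/k! for k=0..7
= 7! - 7!/1! + 7!/2! - 7!/3! + 7!/4! - 7!/5! + 7!/6! - 7!/7!
= 5040 - 5040 + 2520 - 840 + 210 - 42 + 7 - 1
= 1854

1854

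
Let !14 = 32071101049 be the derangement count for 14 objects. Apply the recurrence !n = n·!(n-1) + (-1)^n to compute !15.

!15 = 15·32071101049 - 1 = 481066515734.

481066515734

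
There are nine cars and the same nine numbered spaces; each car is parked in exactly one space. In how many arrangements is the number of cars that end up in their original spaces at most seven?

362879

Sum C(9,i)·!(9-i) for i = 0..7:
  i=0: C(9,0)·!9 = 1·133496 = 133496
  i=1: C(9,1)·!8 = 9·14833 = 133497
  i=2: C(9,2)·!7 = 36·1854 = 66744
  i=3: C(9,3)·!6 = 84·265 = 22260
  i=4: C(9,4)·!5 = 126·44 = 5544
  i=5: C(9,5)·!4 = 126·9 = 1134
  i=6: C(9,6)·!3 = 84·2 = 168
  i=7: C(9,7)·!2 = 36·1 = 36
Total = 362879.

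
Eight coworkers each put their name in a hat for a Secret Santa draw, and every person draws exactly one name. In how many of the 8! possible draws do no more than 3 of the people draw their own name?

# with exactly i fixed is C(8,i)·!(8-i); sum over i=0..3:
  i=0: C(8,0)·!8 = 1·14833 = 14833
  i=1: C(8,1)·!7 = 8·1854 = 14832
  i=2: C(8,2)·!6 = 28·265 = 7420
  i=3: C(8,3)·!5 = 56·44 = 2464
Total = 39549.

39549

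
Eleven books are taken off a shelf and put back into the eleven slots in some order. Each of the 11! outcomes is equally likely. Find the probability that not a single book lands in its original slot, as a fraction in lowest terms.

1468457/3991680

Favorable outcomes: !11 = 14684570.
Total outcomes: 11! = 39916800.
Probability = 14684570/39916800 = 1468457/3991680.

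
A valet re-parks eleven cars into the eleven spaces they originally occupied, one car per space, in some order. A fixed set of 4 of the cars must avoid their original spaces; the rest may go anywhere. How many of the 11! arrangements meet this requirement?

Let A_j be the event that the j-th constrained one is fixed. By inclusion-exclusion over the 4 events:
Σ_{j=0}^{4} (-1)^j C(4,j)(11-j)!
= C(4,0)·11! - C(4,1)·10! + C(4,2)·9! - C(4,3)·8! + C(4,4)·7!
= 39916800 - 14515200 + 2177280 - 161280 + 5040
= 27422640

27422640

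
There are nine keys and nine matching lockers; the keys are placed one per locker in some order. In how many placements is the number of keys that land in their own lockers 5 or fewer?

362675

# with exactly i fixed is C(9,i)·!(9-i); sum over i=0..5:
  i=0: C(9,0)·!9 = 1·133496 = 133496
  i=1: C(9,1)·!8 = 9·14833 = 133497
  i=2: C(9,2)·!7 = 36·1854 = 66744
  i=3: C(9,3)·!6 = 84·265 = 22260
  i=4: C(9,4)·!5 = 126·44 = 5544
  i=5: C(9,5)·!4 = 126·9 = 1134
Total = 362675.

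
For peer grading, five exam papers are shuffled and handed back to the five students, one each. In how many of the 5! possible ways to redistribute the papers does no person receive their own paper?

44

!5 = 5! · Σ_{k=0}^{5} (-1)^k/k!
= 5! - 5!/1! + 5!/2! - 5!/3! + 5!/4! - 5!/5!
= 120 - 120 + 60 - 20 + 5 - 1
= 44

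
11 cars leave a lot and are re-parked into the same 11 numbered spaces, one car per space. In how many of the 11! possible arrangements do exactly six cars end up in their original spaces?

Choose which 6 of the 11 are fixed: C(11,6) = 462.
The remaining 5 must be deranged: !5 = 44.
Total: 462 × 44 = 20328.

20328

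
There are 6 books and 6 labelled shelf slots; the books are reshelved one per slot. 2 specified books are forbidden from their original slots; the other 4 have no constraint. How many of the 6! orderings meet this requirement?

Inclusion-exclusion on the 2 forbidden self-matches:
Σ_{j=0}^{2} (-1)^j C(2,j)(6-j)!
= C(2,0)·6! - C(2,1)·5! + C(2,2)·4!
= 720 - 240 + 24
= 504

504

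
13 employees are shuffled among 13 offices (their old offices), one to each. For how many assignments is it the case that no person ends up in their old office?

!13 is the nearest integer to 13!/e.
13! = 6227020800, and 6227020800/e ≈ 2290792932.07, so !13 = 2290792932.

2290792932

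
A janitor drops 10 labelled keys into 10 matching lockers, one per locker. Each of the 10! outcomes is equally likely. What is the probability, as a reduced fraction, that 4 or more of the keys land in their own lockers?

Favorable outcomes: Σ_{i≥4} C(10,i)·!(10-i) = 210·265 + 252·44 + 210·9 + 120·2 + 45·1 + 10·0 + 1·1 = 68914.
Total outcomes: 10! = 3628800.
Probability = 68914/3628800 = 34457/1814400.

34457/1814400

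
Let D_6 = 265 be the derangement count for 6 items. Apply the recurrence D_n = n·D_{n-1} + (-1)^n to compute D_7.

1854

D_7 = 7·265 - 1 = 1854.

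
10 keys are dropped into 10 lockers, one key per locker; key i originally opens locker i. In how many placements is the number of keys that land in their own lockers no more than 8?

3628799

Sum C(10,i)·!(10-i) for i = 0..8:
  i=0: C(10,0)·!10 = 1·1334961 = 1334961
  i=1: C(10,1)·!9 = 10·133496 = 1334960
  i=2: C(10,2)·!8 = 45·14833 = 667485
  i=3: C(10,3)·!7 = 120·1854 = 222480
  i=4: C(10,4)·!6 = 210·265 = 55650
  i=5: C(10,5)·!5 = 252·44 = 11088
  i=6: C(10,6)·!4 = 210·9 = 1890
  i=7: C(10,7)·!3 = 120·2 = 240
  i=8: C(10,8)·!2 = 45·1 = 45
Total = 3628799.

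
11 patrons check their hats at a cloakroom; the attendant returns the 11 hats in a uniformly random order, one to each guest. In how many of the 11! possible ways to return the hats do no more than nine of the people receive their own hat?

# with exactly i fixed is C(11,i)·!(11-i); sum over i=0..9:
  i=0: C(11,0)·!11 = 1·14684570 = 14684570
  i=1: C(11,1)·!10 = 11·1334961 = 14684571
  i=2: C(11,2)·!9 = 55·133496 = 7342280
  i=3: C(11,3)·!8 = 165·14833 = 2447445
  i=4: C(11,4)·!7 = 330·1854 = 611820
  i=5: C(11,5)·!6 = 462·265 = 122430
  i=6: C(11,6)·!5 = 462·44 = 20328
  i=7: C(11,7)·!4 = 330·9 = 2970
  i=8: C(11,8)·!3 = 165·2 = 330
  i=9: C(11,9)·!2 = 55·1 = 55
Total = 39916799.

39916799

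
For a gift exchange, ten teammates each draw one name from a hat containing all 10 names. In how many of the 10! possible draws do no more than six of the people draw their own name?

3628514

# with exactly i fixed is C(10,i)·!(10-i); sum over i=0..6:
  i=0: C(10,0)·!10 = 1·1334961 = 1334961
  i=1: C(10,1)·!9 = 10·133496 = 1334960
  i=2: C(10,2)·!8 = 45·14833 = 667485
  i=3: C(10,3)·!7 = 120·1854 = 222480
  i=4: C(10,4)·!6 = 210·265 = 55650
  i=5: C(10,5)·!5 = 252·44 = 11088
  i=6: C(10,6)·!4 = 210·9 = 1890
Total = 3628514.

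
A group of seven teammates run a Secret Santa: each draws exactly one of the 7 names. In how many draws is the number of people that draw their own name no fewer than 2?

1331

# with exactly i fixed is C(7,i)·!(7-i); sum over i=2..7:
  i=2: C(7,2)·!5 = 21·44 = 924
  i=3: C(7,3)·!4 = 35·9 = 315
  i=4: C(7,4)·!3 = 35·2 = 70
  i=5: C(7,5)·!2 = 21·1 = 21
  i=6: C(7,6)·!1 = 7·0 = 0
  i=7: C(7,7)·!0 = 1·1 = 1
Total = 1331.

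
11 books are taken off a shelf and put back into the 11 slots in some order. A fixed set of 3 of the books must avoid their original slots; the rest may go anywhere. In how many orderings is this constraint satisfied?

30078720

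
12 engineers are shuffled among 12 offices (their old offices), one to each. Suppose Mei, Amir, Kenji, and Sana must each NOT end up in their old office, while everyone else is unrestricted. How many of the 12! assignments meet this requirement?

Let A_j be the event that the j-th constrained one is fixed. By inclusion-exclusion over the 4 events:
Σ_{j=0}^{4} (-1)^j C(4,j)(12-j)!
= C(4,0)·12! - C(4,1)·11! + C(4,2)·10! - C(4,3)·9! + C(4,4)·8!
= 479001600 - 159667200 + 21772800 - 1451520 + 40320
= 339696000

339696000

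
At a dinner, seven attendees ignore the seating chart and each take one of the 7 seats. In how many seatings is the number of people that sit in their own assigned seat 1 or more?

# with exactly i fixed is C(7,i)·!(7-i); sum over i=1..7:
  i=1: C(7,1)·!6 = 7·265 = 1855
  i=2: C(7,2)·!5 = 21·44 = 924
  i=3: C(7,3)·!4 = 35·9 = 315
  i=4: C(7,4)·!3 = 35·2 = 70
  i=5: C(7,5)·!2 = 21·1 = 21
  i=6: C(7,6)·!1 = 7·0 = 0
  i=7: C(7,7)·!0 = 1·1 = 1
Total = 3186.

3186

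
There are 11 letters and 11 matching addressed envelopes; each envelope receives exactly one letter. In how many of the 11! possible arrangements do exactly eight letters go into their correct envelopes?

Choose which 8 of the 11 are fixed: C(11,8) = 165.
The other 3 form a derangement: !3 = 2.
Total: 165 × 2 = 330.

330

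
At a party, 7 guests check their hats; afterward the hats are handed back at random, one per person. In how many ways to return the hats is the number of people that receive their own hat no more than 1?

# with exactly i fixed is C(7,i)·!(7-i); sum over i=0..1:
  i=0: C(7,0)·!7 = 1·1854 = 1854
  i=1: C(7,1)·!6 = 7·265 = 1855
Total = 3709.

3709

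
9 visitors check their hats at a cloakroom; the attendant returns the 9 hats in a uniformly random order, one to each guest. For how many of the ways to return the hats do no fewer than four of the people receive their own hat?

6883

# with exactly i fixed is C(9,i)·!(9-i); sum over i=4..9:
  i=4: C(9,4)·!5 = 126·44 = 5544
  i=5: C(9,5)·!4 = 126·9 = 1134
  i=6: C(9,6)·!3 = 84·2 = 168
  i=7: C(9,7)·!2 = 36·1 = 36
  i=8: C(9,8)·!1 = 9·0 = 0
  i=9: C(9,9)·!0 = 1·1 = 1
Total = 6883.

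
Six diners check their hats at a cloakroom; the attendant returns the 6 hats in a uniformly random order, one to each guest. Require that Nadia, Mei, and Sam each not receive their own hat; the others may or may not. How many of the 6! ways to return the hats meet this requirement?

426

Let A_j be the event that the j-th constrained one is fixed. By inclusion-exclusion over the 3 events:
Σ_{j=0}^{3} (-1)^j C(3,j)(6-j)!
= C(3,0)·6! - C(3,1)·5! + C(3,2)·4! - C(3,3)·3!
= 720 - 360 + 72 - 6
= 426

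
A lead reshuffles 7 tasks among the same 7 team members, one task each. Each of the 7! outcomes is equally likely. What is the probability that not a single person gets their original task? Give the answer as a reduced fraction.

Favorable outcomes: !7 = 1854.
Total outcomes: 7! = 5040.
Probability = 1854/5040 = 103/280.

103/280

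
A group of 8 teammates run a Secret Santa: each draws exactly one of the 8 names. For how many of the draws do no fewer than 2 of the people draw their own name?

Sum C(8,i)·!(8-i) for i = 2..8:
  i=2: C(8,2)·!6 = 28·265 = 7420
  i=3: C(8,3)·!5 = 56·44 = 2464
  i=4: C(8,4)·!4 = 70·9 = 630
  i=5: C(8,5)·!3 = 56·2 = 112
  i=6: C(8,6)·!2 = 28·1 = 28
  i=7: C(8,7)·!1 = 8·0 = 0
  i=8: C(8,8)·!0 = 1·1 = 1
Total = 10655.

10655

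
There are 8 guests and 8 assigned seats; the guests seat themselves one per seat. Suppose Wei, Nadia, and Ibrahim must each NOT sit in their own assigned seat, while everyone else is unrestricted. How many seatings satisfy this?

27240

Inclusion-exclusion on the 3 forbidden self-matches:
Σ_{j=0}^{3} (-1)^j C(3,j)(8-j)!
= C(3,0)·8! - C(3,1)·7! + C(3,2)·6! - C(3,3)·5!
= 40320 - 15120 + 2160 - 120
= 27240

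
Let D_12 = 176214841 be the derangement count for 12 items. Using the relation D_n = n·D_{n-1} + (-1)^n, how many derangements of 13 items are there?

2290792932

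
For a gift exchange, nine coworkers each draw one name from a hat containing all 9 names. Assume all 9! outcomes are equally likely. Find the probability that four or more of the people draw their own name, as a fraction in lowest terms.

Favorable outcomes: Σ_{i≥4} C(9,i)·!(9-i) = 126·44 + 126·9 + 84·2 + 36·1 + 9·0 + 1·1 = 6883.
Total outcomes: 9! = 362880.
Probability = 6883/362880 = 6883/362880.

6883/362880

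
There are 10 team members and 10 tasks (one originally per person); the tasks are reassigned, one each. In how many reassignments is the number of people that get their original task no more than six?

3628514

Sum C(10,i)·!(10-i) for i = 0..6:
  i=0: C(10,0)·!10 = 1·1334961 = 1334961
  i=1: C(10,1)·!9 = 10·133496 = 1334960
  i=2: C(10,2)·!8 = 45·14833 = 667485
  i=3: C(10,3)·!7 = 120·1854 = 222480
  i=4: C(10,4)·!6 = 210·265 = 55650
  i=5: C(10,5)·!5 = 252·44 = 11088
  i=6: C(10,6)·!4 = 210·9 = 1890
Total = 3628514.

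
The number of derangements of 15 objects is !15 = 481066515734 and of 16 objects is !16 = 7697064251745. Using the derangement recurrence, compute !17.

130850092279664

!17 = (17-1)·(!16 + !15) = 16·(7697064251745 + 481066515734) = 16·8178130767479 = 130850092279664.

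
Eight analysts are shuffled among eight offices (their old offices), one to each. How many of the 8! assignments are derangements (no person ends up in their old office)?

Recurrence: !8 = 7·(!7 + !6).
!8 = 7·(1854 + 265) = 7·2119 = 14833

14833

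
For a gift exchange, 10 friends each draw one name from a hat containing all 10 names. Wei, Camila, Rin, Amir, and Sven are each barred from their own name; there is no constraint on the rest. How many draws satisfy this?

2170680

Inclusion-exclusion on the 5 forbidden self-matches:
Σ_{j=0}^{5} (-1)^j C(5,j)(10-j)!
= C(5,0)·10! - C(5,1)·9! + C(5,2)·8! - C(5,3)·7! + C(5,4)·6! - C(5,5)·5!
= 3628800 - 1814400 + 403200 - 50400 + 3600 - 120
= 2170680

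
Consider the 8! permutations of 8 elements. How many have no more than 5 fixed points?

# with exactly i fixed is C(8,i)·!(8-i); sum over i=0..5:
  i=0: C(8,0)·!8 = 1·14833 = 14833
  i=1: C(8,1)·!7 = 8·1854 = 14832
  i=2: C(8,2)·!6 = 28·265 = 7420
  i=3: C(8,3)·!5 = 56·44 = 2464
  i=4: C(8,4)·!4 = 70·9 = 630
  i=5: C(8,5)·!3 = 56·2 = 112
Total = 40291.

40291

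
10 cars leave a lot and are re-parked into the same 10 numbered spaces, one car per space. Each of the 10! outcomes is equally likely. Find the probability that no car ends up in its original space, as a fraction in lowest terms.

16481/44800

Favorable outcomes: !10 = 1334961.
Total outcomes: 10! = 3628800.
Probability = 1334961/3628800 = 16481/44800.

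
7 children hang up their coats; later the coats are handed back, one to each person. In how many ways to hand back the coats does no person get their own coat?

!7 is the nearest integer to 7!/e.
7! = 5040, and 5040/e ≈ 1854.11, so !7 = 1854.

1854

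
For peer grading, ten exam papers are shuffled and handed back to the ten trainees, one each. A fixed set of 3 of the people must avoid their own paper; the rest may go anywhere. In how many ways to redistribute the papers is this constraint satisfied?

2656080

Inclusion-exclusion on the 3 forbidden self-matches:
Σ_{j=0}^{3} (-1)^j C(3,j)(10-j)!
= C(3,0)·10! - C(3,1)·9! + C(3,2)·8! - C(3,3)·7!
= 3628800 - 1088640 + 120960 - 5040
= 2656080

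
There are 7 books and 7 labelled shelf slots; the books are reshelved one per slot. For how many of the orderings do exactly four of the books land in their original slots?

70

Pick the 4 fixed positions: C(7,4) = 35 ways.
The remaining 3 must be deranged: !3 = 2.
Total: 35 × 2 = 70.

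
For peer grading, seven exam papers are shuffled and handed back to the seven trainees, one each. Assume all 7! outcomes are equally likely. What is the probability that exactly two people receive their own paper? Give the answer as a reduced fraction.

Favorable outcomes: C(7,2)·!5 = 21·44 = 924.
Total outcomes: 7! = 5040.
Probability = 924/5040 = 11/60.

11/60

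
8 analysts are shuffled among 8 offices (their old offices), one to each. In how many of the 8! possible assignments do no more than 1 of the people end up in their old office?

29665

Sum C(8,i)·!(8-i) for i = 0..1:
  i=0: C(8,0)·!8 = 1·14833 = 14833
  i=1: C(8,1)·!7 = 8·1854 = 14832
Total = 29665.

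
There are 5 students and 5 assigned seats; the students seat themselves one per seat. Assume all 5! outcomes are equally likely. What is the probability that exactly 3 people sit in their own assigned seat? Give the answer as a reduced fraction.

1/12

Favorable outcomes: C(5,3)·!2 = 10·1 = 10.
Total outcomes: 5! = 120.
Probability = 10/120 = 1/12.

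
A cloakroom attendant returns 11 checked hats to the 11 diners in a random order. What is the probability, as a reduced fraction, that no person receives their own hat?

1468457/3991680

Favorable outcomes: !11 = 14684570.
Total outcomes: 11! = 39916800.
Probability = 14684570/39916800 = 1468457/3991680.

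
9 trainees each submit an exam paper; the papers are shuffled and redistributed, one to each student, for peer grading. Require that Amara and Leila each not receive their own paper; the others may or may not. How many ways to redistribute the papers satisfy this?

287280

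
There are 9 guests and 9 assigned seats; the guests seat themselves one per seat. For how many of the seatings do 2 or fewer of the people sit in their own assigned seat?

Sum C(9,i)·!(9-i) for i = 0..2:
  i=0: C(9,0)·!9 = 1·133496 = 133496
  i=1: C(9,1)·!8 = 9·14833 = 133497
  i=2: C(9,2)·!7 = 36·1854 = 66744
Total = 333737.

333737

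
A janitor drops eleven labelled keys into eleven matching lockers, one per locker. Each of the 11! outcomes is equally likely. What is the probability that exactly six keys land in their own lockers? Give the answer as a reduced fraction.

11/21600

Favorable outcomes: C(11,6)·!5 = 462·44 = 20328.
Total outcomes: 11! = 39916800.
Probability = 20328/39916800 = 11/21600.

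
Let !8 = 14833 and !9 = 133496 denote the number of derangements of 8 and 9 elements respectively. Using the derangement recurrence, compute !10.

1334961

!10 = (10-1)·(!9 + !8) = 9·(133496 + 14833) = 9·148329 = 1334961.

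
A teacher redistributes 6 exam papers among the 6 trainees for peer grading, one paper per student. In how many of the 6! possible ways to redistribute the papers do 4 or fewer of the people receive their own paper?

Sum C(6,i)·!(6-i) for i = 0..4:
  i=0: C(6,0)·!6 = 1·265 = 265
  i=1: C(6,1)·!5 = 6·44 = 264
  i=2: C(6,2)·!4 = 15·9 = 135
  i=3: C(6,3)·!3 = 20·2 = 40
  i=4: C(6,4)·!2 = 15·1 = 15
Total = 719.

719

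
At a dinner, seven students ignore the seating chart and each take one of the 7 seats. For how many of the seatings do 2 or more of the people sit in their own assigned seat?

1331

# with exactly i fixed is C(7,i)·!(7-i); sum over i=2..7:
  i=2: C(7,2)·!5 = 21·44 = 924
  i=3: C(7,3)·!4 = 35·9 = 315
  i=4: C(7,4)·!3 = 35·2 = 70
  i=5: C(7,5)·!2 = 21·1 = 21
  i=6: C(7,6)·!1 = 7·0 = 0
  i=7: C(7,7)·!0 = 1·1 = 1
Total = 1331.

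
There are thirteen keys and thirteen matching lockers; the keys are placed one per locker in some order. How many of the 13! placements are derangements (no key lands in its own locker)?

2290792932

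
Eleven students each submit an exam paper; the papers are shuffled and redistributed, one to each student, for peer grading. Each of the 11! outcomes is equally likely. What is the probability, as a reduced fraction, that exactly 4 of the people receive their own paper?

103/6720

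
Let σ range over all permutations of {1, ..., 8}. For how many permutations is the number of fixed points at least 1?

Sum C(8,i)·!(8-i) for i = 1..8:
  i=1: C(8,1)·!7 = 8·1854 = 14832
  i=2: C(8,2)·!6 = 28·265 = 7420
  i=3: C(8,3)·!5 = 56·44 = 2464
  i=4: C(8,4)·!4 = 70·9 = 630
  i=5: C(8,5)·!3 = 56·2 = 112
  i=6: C(8,6)·!2 = 28·1 = 28
  i=7: C(8,7)·!1 = 8·0 = 0
  i=8: C(8,8)·!0 = 1·1 = 1
Total = 25487.

25487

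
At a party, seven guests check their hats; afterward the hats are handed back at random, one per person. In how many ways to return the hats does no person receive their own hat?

1854

Use !n = (n-1)(!(n-1) + !(n-2)).
!7 = 6·(265 + 44) = 6·309 = 1854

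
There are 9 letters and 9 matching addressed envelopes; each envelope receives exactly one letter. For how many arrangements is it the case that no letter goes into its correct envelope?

133496

The subfactorial !9 = [9!/e] (nearest integer).
9! = 362880, and 362880/e ≈ 133496.09, so !9 = 133496.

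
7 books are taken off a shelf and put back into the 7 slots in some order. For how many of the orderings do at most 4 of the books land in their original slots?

5018

Sum C(7,i)·!(7-i) for i = 0..4:
  i=0: C(7,0)·!7 = 1·1854 = 1854
  i=1: C(7,1)·!6 = 7·265 = 1855
  i=2: C(7,2)·!5 = 21·44 = 924
  i=3: C(7,3)·!4 = 35·9 = 315
  i=4: C(7,4)·!3 = 35·2 = 70
Total = 5018.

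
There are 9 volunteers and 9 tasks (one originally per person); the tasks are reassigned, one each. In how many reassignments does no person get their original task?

The subfactorial !9 = [9!/e] (nearest integer).
9! = 362880, and 362880/e ≈ 133496.09, so !9 = 133496.

133496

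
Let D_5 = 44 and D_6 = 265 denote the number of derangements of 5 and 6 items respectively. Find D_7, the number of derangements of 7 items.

D_7 = (7-1)·(D_6 + D_5) = 6·(265 + 44) = 6·309 = 1854.

1854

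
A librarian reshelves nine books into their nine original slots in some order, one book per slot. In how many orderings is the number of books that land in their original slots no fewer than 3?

29143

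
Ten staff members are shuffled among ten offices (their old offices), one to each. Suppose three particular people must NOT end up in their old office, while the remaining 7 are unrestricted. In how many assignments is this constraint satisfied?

Inclusion-exclusion on the 3 forbidden self-matches:
Σ_{j=0}^{3} (-1)^j C(3,j)(10-j)!
= C(3,0)·10! - C(3,1)·9! + C(3,2)·8! - C(3,3)·7!
= 3628800 - 1088640 + 120960 - 5040
= 2656080

2656080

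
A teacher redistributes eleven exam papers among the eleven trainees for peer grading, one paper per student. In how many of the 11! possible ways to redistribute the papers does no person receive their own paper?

!11 is the nearest integer to 11!/e.
11! = 39916800, and 39916800/e ≈ 14684570.08, so !11 = 14684570.

14684570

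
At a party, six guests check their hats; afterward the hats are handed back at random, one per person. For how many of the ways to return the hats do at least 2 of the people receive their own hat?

191

Sum C(6,i)·!(6-i) for i = 2..6:
  i=2: C(6,2)·!4 = 15·9 = 135
  i=3: C(6,3)·!3 = 20·2 = 40
  i=4: C(6,4)·!2 = 15·1 = 15
  i=5: C(6,5)·!1 = 6·0 = 0
  i=6: C(6,6)·!0 = 1·1 = 1
Total = 191.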